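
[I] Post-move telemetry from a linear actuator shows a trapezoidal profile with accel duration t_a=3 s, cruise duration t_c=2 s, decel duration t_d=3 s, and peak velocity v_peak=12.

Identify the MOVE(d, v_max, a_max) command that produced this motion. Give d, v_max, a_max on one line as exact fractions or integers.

a_max = 12/3 = 4
d_a = ½·12·3 = 18; d_c = 12·2 = 24
d = 2·18 + 24 = 60
t_c = 2 > 0 → v_max = v_peak = 12

d=60 v_max=12 a_max=4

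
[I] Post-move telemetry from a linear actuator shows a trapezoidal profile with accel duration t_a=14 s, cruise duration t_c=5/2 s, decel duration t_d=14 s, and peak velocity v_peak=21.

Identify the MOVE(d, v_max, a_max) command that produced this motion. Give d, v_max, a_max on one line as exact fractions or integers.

a_max = 21/14 = 3/2
d_a = ½·21·14 = 147; d_c = 21·5/2 = 105/2
d = 2·147 + 105/2 = 693/2
t_c = 5/2 > 0 → v_max = v_peak = 21

d=693/2 v_max=21 a_max=3/2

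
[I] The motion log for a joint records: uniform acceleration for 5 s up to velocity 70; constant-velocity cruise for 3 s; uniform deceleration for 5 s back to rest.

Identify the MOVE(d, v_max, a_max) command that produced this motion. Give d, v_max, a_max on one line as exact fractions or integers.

a_max = 70/5 = 14
d_a = ½·70·5 = 175; d_c = 70·3 = 210
d = 2·175 + 210 = 560
t_c = 3 > 0 so v_max = 70

d=560 v_max=70 a_max=14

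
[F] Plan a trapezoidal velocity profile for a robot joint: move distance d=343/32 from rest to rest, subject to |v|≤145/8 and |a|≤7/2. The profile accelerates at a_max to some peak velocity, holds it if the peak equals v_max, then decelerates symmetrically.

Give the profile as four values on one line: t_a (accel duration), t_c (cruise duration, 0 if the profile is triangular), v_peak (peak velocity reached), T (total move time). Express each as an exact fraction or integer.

(v_max)²/a_max = (145/8)²/(7/2) = 21025/224
343/32 < 21025/224 ⇒ no cruise
v_peak = √(343/32·7/2) = √(2401/64) = 49/8
t_a = (49/8)/(7/2) = 7/4; t_c = 0
T = 2·7/4 = 7/2

t_a=7/4 t_c=0 v_peak=49/8 T=7/2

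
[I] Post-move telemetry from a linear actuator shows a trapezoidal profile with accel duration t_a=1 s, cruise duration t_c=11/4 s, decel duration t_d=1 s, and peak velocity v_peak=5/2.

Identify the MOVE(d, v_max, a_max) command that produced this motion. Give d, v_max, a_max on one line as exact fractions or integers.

d=75/8 v_max=5/2 a_max=5/2

a_max = (5/2)/1 = 5/2
d_a = ½·5/2·1 = 5/4; d_c = 5/2·11/4 = 55/8
d = 2·5/4 + 55/8 = 75/8
t_c = 11/4 > 0 so v_max = 5/2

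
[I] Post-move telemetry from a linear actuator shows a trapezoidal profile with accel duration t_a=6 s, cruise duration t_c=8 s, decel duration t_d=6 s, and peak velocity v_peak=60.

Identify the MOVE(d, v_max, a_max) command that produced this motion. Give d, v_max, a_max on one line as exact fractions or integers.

a_max = 60/6 = 10
d_a = ½·60·6 = 180; d_c = 60·8 = 480
d = 2·180 + 480 = 840
t_c = 8 > 0 → v_max = v_peak = 60

d=840 v_max=60 a_max=10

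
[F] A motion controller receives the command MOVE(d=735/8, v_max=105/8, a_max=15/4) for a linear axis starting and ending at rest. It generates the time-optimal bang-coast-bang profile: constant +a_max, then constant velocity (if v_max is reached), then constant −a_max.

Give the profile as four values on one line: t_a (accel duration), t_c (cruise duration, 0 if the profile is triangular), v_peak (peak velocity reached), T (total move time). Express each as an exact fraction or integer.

t_a=7/2 t_c=7/2 v_peak=105/8 T=21/2

v_max²/a_max = (105/8)²/(15/4) = 735/16
735/8 ≥ 735/16 so v_max reached
t_a = (105/8)/(15/4) = 7/2; v_peak = 105/8
d_cruise = 735/8 − 735/16 = 735/16; t_c = (735/16)/(105/8) = 7/2
T = 2·7/2 + 7/2 = 21/2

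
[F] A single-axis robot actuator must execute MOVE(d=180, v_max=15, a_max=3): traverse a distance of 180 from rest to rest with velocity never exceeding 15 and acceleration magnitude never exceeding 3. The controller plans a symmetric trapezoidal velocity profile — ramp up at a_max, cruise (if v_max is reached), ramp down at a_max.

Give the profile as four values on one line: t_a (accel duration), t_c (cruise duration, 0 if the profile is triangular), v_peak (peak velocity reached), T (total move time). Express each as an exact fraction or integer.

t_a=5 t_c=7 v_peak=15 T=17

(v_max)²/a_max = 15²/3 = 75
180 ≥ 75 ⇒ cruise phase
t_a = 15/3 = 5; v_peak = 15
d_cruise = 180 − 75 = 105; t_c = 105/15 = 7
T = 2·5 + 7 = 17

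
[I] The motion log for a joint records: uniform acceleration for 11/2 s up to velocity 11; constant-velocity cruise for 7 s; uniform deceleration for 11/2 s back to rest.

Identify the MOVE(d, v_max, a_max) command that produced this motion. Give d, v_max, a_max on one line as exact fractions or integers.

d=275/2 v_max=11 a_max=2

a_max = 11/(11/2) = 2
d_a = ½·11·11/2 = 121/4; d_c = 11·7 = 77
d = 2·121/4 + 77 = 275/2
t_c = 7 > 0 ⇒ limit active, v_max = 11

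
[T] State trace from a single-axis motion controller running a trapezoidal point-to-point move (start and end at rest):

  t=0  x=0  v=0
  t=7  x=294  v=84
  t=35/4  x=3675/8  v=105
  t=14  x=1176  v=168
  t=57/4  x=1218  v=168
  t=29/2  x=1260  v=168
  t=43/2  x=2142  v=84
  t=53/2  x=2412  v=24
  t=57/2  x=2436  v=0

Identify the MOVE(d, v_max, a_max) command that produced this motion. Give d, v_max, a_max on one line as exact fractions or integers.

final state: t=57/2, x=2436, v=0 → d = 2436
a_max = (84−0)/(7−0) = 12
max v = 168 over t∈[14,29/2] → v_max = 168
check: 168·(14+1/2) = 2436 ✓

d=2436 v_max=168 a_max=12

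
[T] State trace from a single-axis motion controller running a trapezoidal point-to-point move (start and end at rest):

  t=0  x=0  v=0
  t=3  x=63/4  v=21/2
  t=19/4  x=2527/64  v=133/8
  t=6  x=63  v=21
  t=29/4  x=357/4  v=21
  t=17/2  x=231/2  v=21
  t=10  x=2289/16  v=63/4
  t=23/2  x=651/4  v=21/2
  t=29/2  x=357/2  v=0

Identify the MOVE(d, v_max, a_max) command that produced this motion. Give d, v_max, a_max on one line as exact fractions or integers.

d=357/2 v_max=21 a_max=7/2

final state: t=29/2, x=357/2, v=0 → d = 357/2
a_max = (21/2−0)/(3−0) = 7/2
max v = 21 over t∈[6,17/2] → v_max = 21
check: 21·(6+5/2) = 357/2 ✓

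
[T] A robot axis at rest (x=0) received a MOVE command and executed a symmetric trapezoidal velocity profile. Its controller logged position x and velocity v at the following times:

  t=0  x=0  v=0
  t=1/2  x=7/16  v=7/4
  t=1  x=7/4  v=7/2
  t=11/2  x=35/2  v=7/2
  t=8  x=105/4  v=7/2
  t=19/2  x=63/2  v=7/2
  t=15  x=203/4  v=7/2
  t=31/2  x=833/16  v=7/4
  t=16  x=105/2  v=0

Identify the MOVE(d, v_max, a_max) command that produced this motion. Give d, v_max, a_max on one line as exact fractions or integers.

d=105/2 v_max=7/2 a_max=7/2

final state: t=16, x=105/2, v=0 → d = 105/2
a_max = (7/4−0)/(1/2−0) = 7/2
max v = 7/2 over t∈[1,15] → v_max = 7/2
check: 7/2·(1+14) = 105/2 ✓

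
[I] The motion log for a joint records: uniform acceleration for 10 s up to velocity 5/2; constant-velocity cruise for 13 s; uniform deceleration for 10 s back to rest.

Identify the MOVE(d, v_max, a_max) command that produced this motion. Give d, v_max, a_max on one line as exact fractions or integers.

a_max = (5/2)/10 = 1/4
d_a = ½·5/2·10 = 25/2; d_c = 5/2·13 = 65/2
d = 2·25/2 + 65/2 = 115/2
t_c = 13 > 0 → v_max = v_peak = 5/2

d=115/2 v_max=5/2 a_max=1/4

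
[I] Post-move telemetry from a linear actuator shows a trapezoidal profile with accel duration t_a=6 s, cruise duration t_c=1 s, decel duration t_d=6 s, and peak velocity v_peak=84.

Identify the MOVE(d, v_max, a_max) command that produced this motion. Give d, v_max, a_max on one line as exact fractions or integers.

d=588 v_max=84 a_max=14

a_max = 84/6 = 14
d_a = ½·84·6 = 252; d_c = 84·1 = 84
d = 2·252 + 84 = 588
t_c = 1 > 0 → v_max = v_peak = 84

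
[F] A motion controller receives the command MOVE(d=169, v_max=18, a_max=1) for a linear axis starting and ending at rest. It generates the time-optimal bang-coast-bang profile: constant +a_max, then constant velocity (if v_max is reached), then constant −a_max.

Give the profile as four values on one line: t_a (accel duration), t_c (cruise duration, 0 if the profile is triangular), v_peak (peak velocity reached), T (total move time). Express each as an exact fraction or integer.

t_a=13 t_c=0 v_peak=13 T=26

v_max²/a_max = 18²/1 = 324
169 < 324 ⇒ no cruise
v_peak = √(169·1) = √169 = 13
t_a = 13/1 = 13; t_c = 0
T = 2·13 = 26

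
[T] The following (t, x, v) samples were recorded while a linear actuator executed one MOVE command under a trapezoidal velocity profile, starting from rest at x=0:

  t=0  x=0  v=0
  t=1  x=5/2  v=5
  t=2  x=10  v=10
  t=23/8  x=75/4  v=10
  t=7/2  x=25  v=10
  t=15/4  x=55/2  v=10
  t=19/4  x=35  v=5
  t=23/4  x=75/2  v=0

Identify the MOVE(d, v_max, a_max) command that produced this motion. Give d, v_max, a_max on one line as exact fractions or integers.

d=75/2 v_max=10 a_max=5

final state: t=23/4, x=75/2, v=0 → d = 75/2
a_max = (5−0)/(1−0) = 5
max v = 10 over t∈[2,15/4] → v_max = 10
check: 10·(2+7/4) = 75/2 ✓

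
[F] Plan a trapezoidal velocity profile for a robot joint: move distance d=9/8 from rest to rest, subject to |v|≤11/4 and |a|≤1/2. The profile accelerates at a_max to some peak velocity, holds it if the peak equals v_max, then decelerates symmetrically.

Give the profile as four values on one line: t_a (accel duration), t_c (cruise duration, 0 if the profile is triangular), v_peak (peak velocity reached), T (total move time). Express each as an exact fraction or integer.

t_a=3/2 t_c=0 v_peak=3/4 T=3

(v_max)²/a_max = (11/4)²/(1/2) = 121/8
9/8 < 121/8 → triangular
v_peak = √(9/8·1/2) = √(9/16) = 3/4
t_a = (3/4)/(1/2) = 3/2; t_c = 0
T = 2·3/2 = 3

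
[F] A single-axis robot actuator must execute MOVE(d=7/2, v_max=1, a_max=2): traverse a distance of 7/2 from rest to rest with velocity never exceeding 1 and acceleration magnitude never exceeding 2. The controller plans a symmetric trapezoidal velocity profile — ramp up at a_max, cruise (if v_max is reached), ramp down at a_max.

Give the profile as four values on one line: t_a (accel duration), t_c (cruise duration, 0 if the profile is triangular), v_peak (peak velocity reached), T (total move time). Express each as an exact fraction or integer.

t_a=1/2 t_c=3 v_peak=1 T=4

vₘ²/aₘ = 1²/2 = 1/2
7/2 ≥ 1/2 ⇒ cruise phase
t_a = 1/2; v_peak = 1
d_cruise = 7/2 − 1/2 = 3; t_c = 3/1 = 3
T = 2·1/2 + 3 = 4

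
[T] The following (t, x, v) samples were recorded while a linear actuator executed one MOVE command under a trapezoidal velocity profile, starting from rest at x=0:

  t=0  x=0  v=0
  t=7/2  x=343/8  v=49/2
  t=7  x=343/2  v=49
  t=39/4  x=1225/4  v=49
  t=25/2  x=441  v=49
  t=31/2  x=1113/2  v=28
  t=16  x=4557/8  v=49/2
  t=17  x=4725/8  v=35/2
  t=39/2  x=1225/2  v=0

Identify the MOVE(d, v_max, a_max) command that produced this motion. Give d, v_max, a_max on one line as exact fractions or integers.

final state: t=39/2, x=1225/2, v=0 → d = 1225/2
a_max = (49/2−0)/(7/2−0) = 7
max v = 49 over t∈[7,25/2] → v_max = 49
check: 49·(7+11/2) = 1225/2 ✓

d=1225/2 v_max=49 a_max=7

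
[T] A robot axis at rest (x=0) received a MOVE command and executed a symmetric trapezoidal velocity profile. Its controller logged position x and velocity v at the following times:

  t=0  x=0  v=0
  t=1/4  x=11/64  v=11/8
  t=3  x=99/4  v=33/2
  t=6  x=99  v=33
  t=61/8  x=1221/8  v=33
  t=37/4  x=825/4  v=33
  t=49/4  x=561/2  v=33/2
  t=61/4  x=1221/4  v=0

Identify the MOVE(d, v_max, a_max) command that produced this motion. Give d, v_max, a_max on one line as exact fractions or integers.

d=1221/4 v_max=33 a_max=11/2

final state: t=61/4, x=1221/4, v=0 → d = 1221/4
a_max = (11/8−0)/(1/4−0) = 11/2
max v = 33 over t∈[6,37/4] → v_max = 33
check: 33·(6+13/4) = 1221/4 ✓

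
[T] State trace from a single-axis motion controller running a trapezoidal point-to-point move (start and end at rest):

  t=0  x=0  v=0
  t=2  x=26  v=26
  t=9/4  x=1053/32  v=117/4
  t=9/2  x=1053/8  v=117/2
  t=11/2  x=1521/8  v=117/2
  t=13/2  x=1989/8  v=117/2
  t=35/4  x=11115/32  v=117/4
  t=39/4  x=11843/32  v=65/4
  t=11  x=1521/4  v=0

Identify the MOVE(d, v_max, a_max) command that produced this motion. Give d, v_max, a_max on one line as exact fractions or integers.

final state: t=11, x=1521/4, v=0 → d = 1521/4
a_max = (26−0)/(2−0) = 13
max v = 117/2 over t∈[9/2,13/2] → v_max = 117/2
check: 117/2·(9/2+2) = 1521/4 ✓

d=1521/4 v_max=117/2 a_max=13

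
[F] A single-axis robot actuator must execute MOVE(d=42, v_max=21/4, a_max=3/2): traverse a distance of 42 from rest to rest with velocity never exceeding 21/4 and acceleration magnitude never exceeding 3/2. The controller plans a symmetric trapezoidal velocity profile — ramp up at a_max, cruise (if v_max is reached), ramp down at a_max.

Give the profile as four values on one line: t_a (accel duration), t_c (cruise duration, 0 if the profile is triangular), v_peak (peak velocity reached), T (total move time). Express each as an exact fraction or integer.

v_max²/a_max = (21/4)²/(3/2) = 147/8
42 ≥ 147/8 so v_max reached
t_a = (21/4)/(3/2) = 7/2; v_peak = 21/4
d_cruise = 42 − 147/8 = 189/8; t_c = (189/8)/(21/4) = 9/2
T = 2·7/2 + 9/2 = 23/2

t_a=7/2 t_c=9/2 v_peak=21/4 T=23/2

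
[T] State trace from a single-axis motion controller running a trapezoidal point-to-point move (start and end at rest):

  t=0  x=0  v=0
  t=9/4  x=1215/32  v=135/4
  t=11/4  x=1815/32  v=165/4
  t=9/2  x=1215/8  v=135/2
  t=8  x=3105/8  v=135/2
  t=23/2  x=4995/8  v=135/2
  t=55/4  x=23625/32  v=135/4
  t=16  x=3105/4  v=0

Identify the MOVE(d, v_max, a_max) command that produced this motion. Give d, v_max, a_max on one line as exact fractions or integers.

final state: t=16, x=3105/4, v=0 → d = 3105/4
a_max = (135/4−0)/(9/4−0) = 15
max v = 135/2 over t∈[9/2,23/2] → v_max = 135/2
check: 135/2·(9/2+7) = 3105/4 ✓

d=3105/4 v_max=135/2 a_max=15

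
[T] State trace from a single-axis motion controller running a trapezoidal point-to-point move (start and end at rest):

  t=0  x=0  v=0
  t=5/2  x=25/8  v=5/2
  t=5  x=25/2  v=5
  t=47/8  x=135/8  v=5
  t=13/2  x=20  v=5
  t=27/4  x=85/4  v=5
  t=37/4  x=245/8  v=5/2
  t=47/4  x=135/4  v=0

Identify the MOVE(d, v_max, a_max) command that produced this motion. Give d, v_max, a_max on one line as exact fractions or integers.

d=135/4 v_max=5 a_max=1

final state: t=47/4, x=135/4, v=0 → d = 135/4
a_max = (5/2−0)/(5/2−0) = 1
max v = 5 over t∈[5,27/4] → v_max = 5
check: 5·(5+7/4) = 135/4 ✓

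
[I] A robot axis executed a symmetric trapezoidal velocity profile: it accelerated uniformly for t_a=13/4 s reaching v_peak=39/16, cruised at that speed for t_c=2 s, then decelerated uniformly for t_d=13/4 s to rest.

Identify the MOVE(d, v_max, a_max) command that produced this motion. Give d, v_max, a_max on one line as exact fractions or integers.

d=819/64 v_max=39/16 a_max=3/4

a_max = (39/16)/(13/4) = 3/4
d_a = ½·39/16·13/4 = 507/128; d_c = 39/16·2 = 39/8
d = 2·507/128 + 39/8 = 819/64
t_c = 2 > 0 ⇒ limit active, v_max = 39/16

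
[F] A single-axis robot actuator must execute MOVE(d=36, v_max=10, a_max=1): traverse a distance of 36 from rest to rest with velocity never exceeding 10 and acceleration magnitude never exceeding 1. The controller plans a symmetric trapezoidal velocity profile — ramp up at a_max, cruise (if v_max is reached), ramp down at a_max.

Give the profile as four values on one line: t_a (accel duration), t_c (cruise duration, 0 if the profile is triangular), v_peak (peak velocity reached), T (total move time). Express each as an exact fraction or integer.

t_a=6 t_c=0 v_peak=6 T=12

(v_max)²/a_max = 10²/1 = 100
36 < 100 so t_c = 0
v_peak = √(36·1) = √36 = 6
t_a = 6/1 = 6; t_c = 0
T = 2·6 = 12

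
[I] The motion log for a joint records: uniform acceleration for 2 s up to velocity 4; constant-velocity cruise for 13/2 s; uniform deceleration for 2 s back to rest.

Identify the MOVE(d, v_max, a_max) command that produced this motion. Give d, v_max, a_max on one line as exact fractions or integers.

a_max = 4/2 = 2
d_a = ½·4·2 = 4; d_c = 4·13/2 = 26
d = 2·4 + 26 = 34
t_c = 13/2 > 0 → v_max = v_peak = 4

d=34 v_max=4 a_max=2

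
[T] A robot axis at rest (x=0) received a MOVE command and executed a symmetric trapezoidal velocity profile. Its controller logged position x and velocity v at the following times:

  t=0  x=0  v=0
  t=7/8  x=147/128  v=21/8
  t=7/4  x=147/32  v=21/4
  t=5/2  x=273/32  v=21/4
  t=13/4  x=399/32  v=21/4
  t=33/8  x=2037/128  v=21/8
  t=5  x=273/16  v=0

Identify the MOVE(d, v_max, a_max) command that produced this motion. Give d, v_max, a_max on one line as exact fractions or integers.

final state: t=5, x=273/16, v=0 → d = 273/16
a_max = (21/8−0)/(7/8−0) = 3
max v = 21/4 over t∈[7/4,13/4] → v_max = 21/4
check: 21/4·(7/4+3/2) = 273/16 ✓

d=273/16 v_max=21/4 a_max=3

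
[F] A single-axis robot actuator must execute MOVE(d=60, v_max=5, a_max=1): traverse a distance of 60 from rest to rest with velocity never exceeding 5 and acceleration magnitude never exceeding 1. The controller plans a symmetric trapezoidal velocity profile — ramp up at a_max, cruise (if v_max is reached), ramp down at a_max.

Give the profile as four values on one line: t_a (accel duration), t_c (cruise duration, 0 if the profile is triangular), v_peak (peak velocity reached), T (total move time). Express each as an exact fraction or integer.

vₘ²/aₘ = 5²/1 = 25
60 ≥ 25 so v_max reached
t_a = 5/1 = 5; v_peak = 5
d_cruise = 60 − 25 = 35; t_c = 35/5 = 7
T = 2·5 + 7 = 17

t_a=5 t_c=7 v_peak=5 T=17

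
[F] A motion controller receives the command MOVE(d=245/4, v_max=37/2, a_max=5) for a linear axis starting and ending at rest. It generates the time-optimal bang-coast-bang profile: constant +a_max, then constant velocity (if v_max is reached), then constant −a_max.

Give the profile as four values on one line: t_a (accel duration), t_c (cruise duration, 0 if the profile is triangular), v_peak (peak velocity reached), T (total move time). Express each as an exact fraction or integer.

v_max²/a_max = (37/2)²/5 = 1369/20
245/4 < 1369/20 ⇒ no cruise
v_peak = √(245/4·5) = √(1225/4) = 35/2
t_a = (35/2)/5 = 7/2; t_c = 0
T = 2·7/2 = 7

t_a=7/2 t_c=0 v_peak=35/2 T=7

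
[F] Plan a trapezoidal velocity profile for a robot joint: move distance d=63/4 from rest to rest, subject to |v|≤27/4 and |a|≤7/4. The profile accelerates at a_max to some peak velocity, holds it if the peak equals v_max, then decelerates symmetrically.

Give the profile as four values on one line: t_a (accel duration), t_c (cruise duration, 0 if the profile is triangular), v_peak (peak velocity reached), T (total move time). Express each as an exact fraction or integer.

vₘ²/aₘ = (27/4)²/(7/4) = 729/28
63/4 < 729/28 so t_c = 0
v_peak = √(63/4·7/4) = √(441/16) = 21/4
t_a = (21/4)/(7/4) = 3; t_c = 0
T = 2·3 = 6

t_a=3 t_c=0 v_peak=21/4 T=6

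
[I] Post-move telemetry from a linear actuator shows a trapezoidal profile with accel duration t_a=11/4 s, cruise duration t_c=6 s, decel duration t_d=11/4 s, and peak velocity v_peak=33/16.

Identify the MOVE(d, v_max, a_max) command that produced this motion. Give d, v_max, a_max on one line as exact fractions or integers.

a_max = (33/16)/(11/4) = 3/4
d_a = ½·33/16·11/4 = 363/128; d_c = 33/16·6 = 99/8
d = 2·363/128 + 99/8 = 1155/64
t_c = 6 > 0 → v_max = v_peak = 33/16

d=1155/64 v_max=33/16 a_max=3/4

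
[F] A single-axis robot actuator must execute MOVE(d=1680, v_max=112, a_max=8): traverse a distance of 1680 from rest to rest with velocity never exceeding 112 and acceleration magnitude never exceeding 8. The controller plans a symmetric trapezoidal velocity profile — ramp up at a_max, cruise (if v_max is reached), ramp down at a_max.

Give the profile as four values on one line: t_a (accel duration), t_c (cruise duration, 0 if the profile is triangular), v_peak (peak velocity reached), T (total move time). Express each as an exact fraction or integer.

t_a=14 t_c=1 v_peak=112 T=29

v_max²/a_max = 112²/8 = 1568
1680 ≥ 1568 ⇒ cruise phase
t_a = 112/8 = 14; v_peak = 112
d_cruise = 1680 − 1568 = 112; t_c = 112/112 = 1
T = 2·14 + 1 = 29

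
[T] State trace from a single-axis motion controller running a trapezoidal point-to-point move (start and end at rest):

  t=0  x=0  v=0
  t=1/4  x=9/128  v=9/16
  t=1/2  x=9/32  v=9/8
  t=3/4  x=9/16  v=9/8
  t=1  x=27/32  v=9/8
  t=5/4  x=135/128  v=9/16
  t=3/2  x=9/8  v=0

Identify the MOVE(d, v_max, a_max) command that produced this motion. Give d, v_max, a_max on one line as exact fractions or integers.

final state: t=3/2, x=9/8, v=0 → d = 9/8
a_max = (9/16−0)/(1/4−0) = 9/4
max v = 9/8 over t∈[1/2,1] → v_max = 9/8
check: 9/8·(1/2+1/2) = 9/8 ✓

d=9/8 v_max=9/8 a_max=9/4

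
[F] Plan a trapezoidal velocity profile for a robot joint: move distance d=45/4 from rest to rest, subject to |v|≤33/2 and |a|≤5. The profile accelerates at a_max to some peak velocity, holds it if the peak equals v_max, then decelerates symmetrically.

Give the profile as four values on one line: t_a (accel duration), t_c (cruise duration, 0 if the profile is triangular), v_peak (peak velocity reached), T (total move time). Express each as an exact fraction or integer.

t_a=3/2 t_c=0 v_peak=15/2 T=3

vₘ²/aₘ = (33/2)²/5 = 1089/20
45/4 < 1089/20 → triangular
v_peak = √(45/4·5) = √(225/4) = 15/2
t_a = (15/2)/5 = 3/2; t_c = 0
T = 2·3/2 = 3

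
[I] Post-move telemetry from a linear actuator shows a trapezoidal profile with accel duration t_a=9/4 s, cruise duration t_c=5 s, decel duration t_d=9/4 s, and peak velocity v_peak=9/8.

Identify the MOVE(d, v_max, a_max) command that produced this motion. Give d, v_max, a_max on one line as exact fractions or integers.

d=261/32 v_max=9/8 a_max=1/2

a_max = (9/8)/(9/4) = 1/2
d_a = ½·9/8·9/4 = 81/64; d_c = 9/8·5 = 45/8
d = 2·81/64 + 45/8 = 261/32
t_c = 5 > 0 ⇒ limit active, v_max = 9/8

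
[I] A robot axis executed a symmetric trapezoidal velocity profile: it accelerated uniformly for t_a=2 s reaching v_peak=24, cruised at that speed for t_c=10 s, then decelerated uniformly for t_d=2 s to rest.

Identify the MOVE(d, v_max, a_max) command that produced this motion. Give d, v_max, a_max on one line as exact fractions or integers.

d=288 v_max=24 a_max=12

a_max = 24/2 = 12
d_a = ½·24·2 = 24; d_c = 24·10 = 240
d = 2·24 + 240 = 288
t_c = 10 > 0 → v_max = v_peak = 24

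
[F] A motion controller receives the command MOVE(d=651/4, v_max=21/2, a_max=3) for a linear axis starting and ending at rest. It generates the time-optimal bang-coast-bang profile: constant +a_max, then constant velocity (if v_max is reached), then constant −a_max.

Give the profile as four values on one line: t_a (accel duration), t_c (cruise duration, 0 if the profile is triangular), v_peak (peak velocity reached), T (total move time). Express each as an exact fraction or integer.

t_a=7/2 t_c=12 v_peak=21/2 T=19

vₘ²/aₘ = (21/2)²/3 = 147/4
651/4 ≥ 147/4 ⇒ cruise phase
t_a = (21/2)/3 = 7/2; v_peak = 21/2
d_cruise = 651/4 − 147/4 = 126; t_c = 126/(21/2) = 12
T = 2·7/2 + 12 = 19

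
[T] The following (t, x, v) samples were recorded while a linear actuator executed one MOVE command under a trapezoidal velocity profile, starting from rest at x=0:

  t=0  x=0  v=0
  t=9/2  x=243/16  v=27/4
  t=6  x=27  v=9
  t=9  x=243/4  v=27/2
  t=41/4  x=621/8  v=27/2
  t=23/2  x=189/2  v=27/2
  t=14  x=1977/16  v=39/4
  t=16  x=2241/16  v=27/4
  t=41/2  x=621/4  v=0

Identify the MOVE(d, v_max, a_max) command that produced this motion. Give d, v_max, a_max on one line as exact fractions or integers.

final state: t=41/2, x=621/4, v=0 → d = 621/4
a_max = (27/4−0)/(9/2−0) = 3/2
max v = 27/2 over t∈[9,23/2] → v_max = 27/2
check: 27/2·(9+5/2) = 621/4 ✓

d=621/4 v_max=27/2 a_max=3/2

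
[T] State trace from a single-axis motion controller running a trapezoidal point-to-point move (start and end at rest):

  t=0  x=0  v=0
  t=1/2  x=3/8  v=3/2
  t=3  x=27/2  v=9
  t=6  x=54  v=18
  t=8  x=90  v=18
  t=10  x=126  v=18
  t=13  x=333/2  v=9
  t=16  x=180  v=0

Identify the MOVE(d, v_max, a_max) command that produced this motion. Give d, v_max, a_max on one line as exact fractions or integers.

final state: t=16, x=180, v=0 → d = 180
a_max = (3/2−0)/(1/2−0) = 3
max v = 18 over t∈[6,10] → v_max = 18
check: 18·(6+4) = 180 ✓

d=180 v_max=18 a_max=3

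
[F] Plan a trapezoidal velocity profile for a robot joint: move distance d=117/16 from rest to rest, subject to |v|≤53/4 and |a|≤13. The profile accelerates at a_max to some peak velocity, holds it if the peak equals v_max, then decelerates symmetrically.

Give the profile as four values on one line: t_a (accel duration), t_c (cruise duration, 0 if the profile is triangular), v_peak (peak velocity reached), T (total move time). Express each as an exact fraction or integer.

t_a=3/4 t_c=0 v_peak=39/4 T=3/2

vₘ²/aₘ = (53/4)²/13 = 2809/208
117/16 < 2809/208 → triangular
v_peak = √(117/16·13) = √(1521/16) = 39/4
t_a = (39/4)/13 = 3/4; t_c = 0
T = 2·3/4 = 3/2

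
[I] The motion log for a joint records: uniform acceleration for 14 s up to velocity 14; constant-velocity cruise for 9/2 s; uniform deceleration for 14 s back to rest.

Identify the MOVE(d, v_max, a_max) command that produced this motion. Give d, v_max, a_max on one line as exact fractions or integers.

a_max = 14/14 = 1
d_a = ½·14·14 = 98; d_c = 14·9/2 = 63
d = 2·98 + 63 = 259
t_c = 9/2 > 0 ⇒ limit active, v_max = 14

d=259 v_max=14 a_max=1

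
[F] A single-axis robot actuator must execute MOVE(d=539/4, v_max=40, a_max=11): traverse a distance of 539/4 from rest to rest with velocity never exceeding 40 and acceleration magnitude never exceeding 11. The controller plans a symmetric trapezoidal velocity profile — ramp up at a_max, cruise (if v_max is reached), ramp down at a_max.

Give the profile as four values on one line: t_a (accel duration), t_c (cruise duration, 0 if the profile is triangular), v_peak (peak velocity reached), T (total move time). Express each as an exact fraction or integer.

vₘ²/aₘ = 40²/11 = 1600/11
539/4 < 1600/11 ⇒ no cruise
v_peak = √(539/4·11) = √(5929/4) = 77/2
t_a = (77/2)/11 = 7/2; t_c = 0
T = 2·7/2 = 7

t_a=7/2 t_c=0 v_peak=77/2 T=7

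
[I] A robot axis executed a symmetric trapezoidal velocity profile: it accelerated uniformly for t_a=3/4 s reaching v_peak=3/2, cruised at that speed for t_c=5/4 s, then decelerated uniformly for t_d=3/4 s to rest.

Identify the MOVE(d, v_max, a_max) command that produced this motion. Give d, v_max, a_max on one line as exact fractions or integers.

a_max = (3/2)/(3/4) = 2
d_a = ½·3/2·3/4 = 9/16; d_c = 3/2·5/4 = 15/8
d = 2·9/16 + 15/8 = 3
t_c = 5/4 > 0 ⇒ limit active, v_max = 3/2

d=3 v_max=3/2 a_max=2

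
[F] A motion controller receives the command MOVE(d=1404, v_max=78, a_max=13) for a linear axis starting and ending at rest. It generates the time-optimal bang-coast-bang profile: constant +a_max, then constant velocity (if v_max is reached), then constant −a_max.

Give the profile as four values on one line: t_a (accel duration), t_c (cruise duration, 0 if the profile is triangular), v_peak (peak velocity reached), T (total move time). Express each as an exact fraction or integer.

(v_max)²/a_max = 78²/13 = 468
1404 ≥ 468 ⇒ cruise phase
t_a = 78/13 = 6; v_peak = 78
d_cruise = 1404 − 468 = 936; t_c = 936/78 = 12
T = 2·6 + 12 = 24

t_a=6 t_c=12 v_peak=78 T=24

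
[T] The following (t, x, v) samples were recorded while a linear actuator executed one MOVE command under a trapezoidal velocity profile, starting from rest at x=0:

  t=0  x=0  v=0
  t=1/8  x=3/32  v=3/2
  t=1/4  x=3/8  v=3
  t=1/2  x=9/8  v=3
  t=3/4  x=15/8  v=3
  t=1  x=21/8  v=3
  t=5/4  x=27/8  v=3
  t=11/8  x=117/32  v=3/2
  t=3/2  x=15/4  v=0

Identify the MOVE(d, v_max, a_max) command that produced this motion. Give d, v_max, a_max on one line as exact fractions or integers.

final state: t=3/2, x=15/4, v=0 → d = 15/4
a_max = (3/2−0)/(1/8−0) = 12
max v = 3 over t∈[1/4,5/4] → v_max = 3
check: 3·(1/4+1) = 15/4 ✓

d=15/4 v_max=3 a_max=12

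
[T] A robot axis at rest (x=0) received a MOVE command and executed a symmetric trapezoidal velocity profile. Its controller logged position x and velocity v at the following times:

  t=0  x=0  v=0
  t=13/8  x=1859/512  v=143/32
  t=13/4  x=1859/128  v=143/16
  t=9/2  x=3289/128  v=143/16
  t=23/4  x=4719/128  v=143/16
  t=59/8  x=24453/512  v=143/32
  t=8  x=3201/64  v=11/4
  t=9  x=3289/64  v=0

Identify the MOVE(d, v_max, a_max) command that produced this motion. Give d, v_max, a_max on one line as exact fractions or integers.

d=3289/64 v_max=143/16 a_max=11/4

final state: t=9, x=3289/64, v=0 → d = 3289/64
a_max = (143/32−0)/(13/8−0) = 11/4
max v = 143/16 over t∈[13/4,23/4] → v_max = 143/16
check: 143/16·(13/4+5/2) = 3289/64 ✓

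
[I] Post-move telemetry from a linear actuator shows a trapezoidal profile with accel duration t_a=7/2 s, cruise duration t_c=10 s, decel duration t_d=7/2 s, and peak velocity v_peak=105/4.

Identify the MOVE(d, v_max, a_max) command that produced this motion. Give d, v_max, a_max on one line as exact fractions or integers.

d=2835/8 v_max=105/4 a_max=15/2

a_max = (105/4)/(7/2) = 15/2
d_a = ½·105/4·7/2 = 735/16; d_c = 105/4·10 = 525/2
d = 2·735/16 + 525/2 = 2835/8
t_c = 10 > 0 ⇒ limit active, v_max = 105/4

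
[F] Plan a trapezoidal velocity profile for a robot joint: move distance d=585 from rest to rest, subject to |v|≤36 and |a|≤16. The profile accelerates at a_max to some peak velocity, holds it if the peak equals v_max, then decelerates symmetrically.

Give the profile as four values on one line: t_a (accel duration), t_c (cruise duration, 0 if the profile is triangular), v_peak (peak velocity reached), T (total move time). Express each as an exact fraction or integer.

v_max²/a_max = 36²/16 = 81
585 ≥ 81 ⇒ cruise phase
t_a = 36/16 = 9/4; v_peak = 36
d_cruise = 585 − 81 = 504; t_c = 504/36 = 14
T = 2·9/4 + 14 = 37/2

t_a=9/4 t_c=14 v_peak=36 T=37/2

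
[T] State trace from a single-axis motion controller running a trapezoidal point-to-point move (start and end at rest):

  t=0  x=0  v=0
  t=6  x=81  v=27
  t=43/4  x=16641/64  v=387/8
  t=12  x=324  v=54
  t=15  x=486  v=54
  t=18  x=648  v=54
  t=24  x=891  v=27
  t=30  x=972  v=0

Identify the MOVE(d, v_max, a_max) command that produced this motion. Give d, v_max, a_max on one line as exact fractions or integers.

final state: t=30, x=972, v=0 → d = 972
a_max = (27−0)/(6−0) = 9/2
max v = 54 over t∈[12,18] → v_max = 54
check: 54·(12+6) = 972 ✓

d=972 v_max=54 a_max=9/2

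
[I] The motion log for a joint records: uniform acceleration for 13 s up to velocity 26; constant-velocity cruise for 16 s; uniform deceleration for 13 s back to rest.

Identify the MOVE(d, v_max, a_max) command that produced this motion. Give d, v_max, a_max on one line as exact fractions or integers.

d=754 v_max=26 a_max=2

a_max = 26/13 = 2
d_a = ½·26·13 = 169; d_c = 26·16 = 416
d = 2·169 + 416 = 754
t_c = 16 > 0 so v_max = 26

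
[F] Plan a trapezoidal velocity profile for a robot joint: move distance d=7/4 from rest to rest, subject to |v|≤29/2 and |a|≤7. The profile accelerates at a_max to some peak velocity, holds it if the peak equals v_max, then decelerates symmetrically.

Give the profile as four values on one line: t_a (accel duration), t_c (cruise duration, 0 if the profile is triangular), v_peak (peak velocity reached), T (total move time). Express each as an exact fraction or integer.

v_max²/a_max = (29/2)²/7 = 841/28
7/4 < 841/28 so t_c = 0
v_peak = √(7/4·7) = √(49/4) = 7/2
t_a = (7/2)/7 = 1/2; t_c = 0
T = 2·1/2 = 1

t_a=1/2 t_c=0 v_peak=7/2 T=1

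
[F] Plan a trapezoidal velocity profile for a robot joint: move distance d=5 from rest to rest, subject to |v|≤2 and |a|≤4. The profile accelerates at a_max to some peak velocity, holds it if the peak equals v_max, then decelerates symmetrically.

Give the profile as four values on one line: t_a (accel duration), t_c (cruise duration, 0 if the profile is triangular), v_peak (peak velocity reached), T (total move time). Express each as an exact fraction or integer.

vₘ²/aₘ = 2²/4 = 1
5 ≥ 1 ⇒ cruise phase
t_a = 2/4 = 1/2; v_peak = 2
d_cruise = 5 − 1 = 4; t_c = 4/2 = 2
T = 2·1/2 + 2 = 3

t_a=1/2 t_c=2 v_peak=2 T=3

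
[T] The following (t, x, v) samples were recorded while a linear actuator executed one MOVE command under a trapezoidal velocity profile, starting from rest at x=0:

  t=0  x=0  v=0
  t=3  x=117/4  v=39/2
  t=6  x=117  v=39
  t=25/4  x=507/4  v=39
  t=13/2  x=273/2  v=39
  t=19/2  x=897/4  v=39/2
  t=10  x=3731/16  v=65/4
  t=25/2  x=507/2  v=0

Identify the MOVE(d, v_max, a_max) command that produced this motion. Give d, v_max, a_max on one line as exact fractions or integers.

d=507/2 v_max=39 a_max=13/2

final state: t=25/2, x=507/2, v=0 → d = 507/2
a_max = (39/2−0)/(3−0) = 13/2
max v = 39 over t∈[6,13/2] → v_max = 39
check: 39·(6+1/2) = 507/2 ✓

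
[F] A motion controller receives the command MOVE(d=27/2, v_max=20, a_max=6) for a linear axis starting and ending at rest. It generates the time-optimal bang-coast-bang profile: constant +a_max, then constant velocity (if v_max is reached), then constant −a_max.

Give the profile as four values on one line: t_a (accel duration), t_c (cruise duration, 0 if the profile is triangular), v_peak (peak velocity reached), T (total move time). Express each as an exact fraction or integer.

t_a=3/2 t_c=0 v_peak=9 T=3

v_max²/a_max = 20²/6 = 200/3
27/2 < 200/3 ⇒ no cruise
v_peak = √(27/2·6) = √81 = 9
t_a = 9/6 = 3/2; t_c = 0
T = 2·3/2 = 3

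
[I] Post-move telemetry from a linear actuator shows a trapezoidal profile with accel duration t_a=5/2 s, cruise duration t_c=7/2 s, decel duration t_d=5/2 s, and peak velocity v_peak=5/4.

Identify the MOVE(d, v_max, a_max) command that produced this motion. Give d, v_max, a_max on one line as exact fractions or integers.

d=15/2 v_max=5/4 a_max=1/2

a_max = (5/4)/(5/2) = 1/2
d_a = ½·5/4·5/2 = 25/16; d_c = 5/4·7/2 = 35/8
d = 2·25/16 + 35/8 = 15/2
t_c = 7/2 > 0 so v_max = 5/4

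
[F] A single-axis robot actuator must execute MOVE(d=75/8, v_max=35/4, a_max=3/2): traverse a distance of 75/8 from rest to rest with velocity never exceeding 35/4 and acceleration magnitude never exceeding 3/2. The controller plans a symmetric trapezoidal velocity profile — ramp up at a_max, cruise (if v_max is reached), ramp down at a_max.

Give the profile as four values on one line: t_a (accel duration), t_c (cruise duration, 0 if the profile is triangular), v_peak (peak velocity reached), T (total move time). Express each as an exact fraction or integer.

vₘ²/aₘ = (35/4)²/(3/2) = 1225/24
75/8 < 1225/24 so t_c = 0
v_peak = √(75/8·3/2) = √(225/16) = 15/4
t_a = (15/4)/(3/2) = 5/2; t_c = 0
T = 2·5/2 = 5

t_a=5/2 t_c=0 v_peak=15/4 T=5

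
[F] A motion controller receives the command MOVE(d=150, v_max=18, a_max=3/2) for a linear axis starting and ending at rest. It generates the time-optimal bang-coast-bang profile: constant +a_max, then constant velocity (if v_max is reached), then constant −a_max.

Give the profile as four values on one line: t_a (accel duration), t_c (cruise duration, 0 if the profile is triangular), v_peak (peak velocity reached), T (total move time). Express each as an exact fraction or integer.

t_a=10 t_c=0 v_peak=15 T=20

v_max²/a_max = 18²/(3/2) = 216
150 < 216 ⇒ no cruise
v_peak = √(150·3/2) = √225 = 15
t_a = 15/(3/2) = 10; t_c = 0
T = 2·10 = 20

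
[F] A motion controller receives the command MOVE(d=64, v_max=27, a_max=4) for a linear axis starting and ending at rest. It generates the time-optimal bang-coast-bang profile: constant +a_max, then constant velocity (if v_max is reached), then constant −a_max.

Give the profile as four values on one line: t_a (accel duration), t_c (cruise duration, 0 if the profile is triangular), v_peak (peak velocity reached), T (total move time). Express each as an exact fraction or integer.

t_a=4 t_c=0 v_peak=16 T=8

(v_max)²/a_max = 27²/4 = 729/4
64 < 729/4 ⇒ no cruise
v_peak = √(64·4) = √256 = 16
t_a = 16/4 = 4; t_c = 0
T = 2·4 = 8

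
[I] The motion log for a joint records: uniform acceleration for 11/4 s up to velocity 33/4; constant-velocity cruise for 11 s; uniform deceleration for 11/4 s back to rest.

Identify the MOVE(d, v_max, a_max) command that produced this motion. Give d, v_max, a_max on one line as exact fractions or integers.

a_max = (33/4)/(11/4) = 3
d_a = ½·33/4·11/4 = 363/32; d_c = 33/4·11 = 363/4
d = 2·363/32 + 363/4 = 1815/16
t_c = 11 > 0 → v_max = v_peak = 33/4

d=1815/16 v_max=33/4 a_max=3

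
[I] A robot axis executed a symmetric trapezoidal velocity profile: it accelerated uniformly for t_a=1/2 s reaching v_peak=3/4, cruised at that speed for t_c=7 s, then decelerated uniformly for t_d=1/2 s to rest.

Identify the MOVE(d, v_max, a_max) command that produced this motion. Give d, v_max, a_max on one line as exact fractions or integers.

a_max = (3/4)/(1/2) = 3/2
d_a = ½·3/4·1/2 = 3/16; d_c = 3/4·7 = 21/4
d = 2·3/16 + 21/4 = 45/8
t_c = 7 > 0 → v_max = v_peak = 3/4

d=45/8 v_max=3/4 a_max=3/2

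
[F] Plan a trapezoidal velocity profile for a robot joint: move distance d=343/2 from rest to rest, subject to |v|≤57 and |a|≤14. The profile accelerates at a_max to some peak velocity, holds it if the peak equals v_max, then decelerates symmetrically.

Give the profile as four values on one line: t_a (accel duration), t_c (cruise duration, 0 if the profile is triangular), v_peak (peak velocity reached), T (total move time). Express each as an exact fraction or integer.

v_max²/a_max = 57²/14 = 3249/14
343/2 < 3249/14 ⇒ no cruise
v_peak = √(343/2·14) = √2401 = 49
t_a = 49/14 = 7/2; t_c = 0
T = 2·7/2 = 7

t_a=7/2 t_c=0 v_peak=49 T=7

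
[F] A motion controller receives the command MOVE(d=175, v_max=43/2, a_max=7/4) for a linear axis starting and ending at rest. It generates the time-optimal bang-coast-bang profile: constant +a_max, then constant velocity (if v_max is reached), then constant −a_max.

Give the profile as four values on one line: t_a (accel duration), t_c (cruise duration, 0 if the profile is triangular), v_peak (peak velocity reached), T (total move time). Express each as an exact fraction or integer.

(v_max)²/a_max = (43/2)²/(7/4) = 1849/7
175 < 1849/7 so t_c = 0
v_peak = √(175·7/4) = √(1225/4) = 35/2
t_a = (35/2)/(7/4) = 10; t_c = 0
T = 2·10 = 20

t_a=10 t_c=0 v_peak=35/2 T=20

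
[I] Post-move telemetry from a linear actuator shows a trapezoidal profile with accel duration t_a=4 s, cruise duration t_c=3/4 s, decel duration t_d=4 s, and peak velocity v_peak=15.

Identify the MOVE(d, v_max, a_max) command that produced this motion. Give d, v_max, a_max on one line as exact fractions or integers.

d=285/4 v_max=15 a_max=15/4

a_max = 15/4
d_a = ½·15·4 = 30; d_c = 15·3/4 = 45/4
d = 2·30 + 45/4 = 285/4
t_c = 3/4 > 0 ⇒ limit active, v_max = 15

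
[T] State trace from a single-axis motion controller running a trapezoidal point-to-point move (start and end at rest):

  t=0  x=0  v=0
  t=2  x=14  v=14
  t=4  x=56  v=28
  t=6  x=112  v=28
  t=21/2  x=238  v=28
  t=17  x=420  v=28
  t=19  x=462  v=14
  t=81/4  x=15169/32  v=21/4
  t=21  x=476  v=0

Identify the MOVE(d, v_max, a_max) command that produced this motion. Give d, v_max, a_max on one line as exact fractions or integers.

final state: t=21, x=476, v=0 → d = 476
a_max = (14−0)/(2−0) = 7
max v = 28 over t∈[4,17] → v_max = 28
check: 28·(4+13) = 476 ✓

d=476 v_max=28 a_max=7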